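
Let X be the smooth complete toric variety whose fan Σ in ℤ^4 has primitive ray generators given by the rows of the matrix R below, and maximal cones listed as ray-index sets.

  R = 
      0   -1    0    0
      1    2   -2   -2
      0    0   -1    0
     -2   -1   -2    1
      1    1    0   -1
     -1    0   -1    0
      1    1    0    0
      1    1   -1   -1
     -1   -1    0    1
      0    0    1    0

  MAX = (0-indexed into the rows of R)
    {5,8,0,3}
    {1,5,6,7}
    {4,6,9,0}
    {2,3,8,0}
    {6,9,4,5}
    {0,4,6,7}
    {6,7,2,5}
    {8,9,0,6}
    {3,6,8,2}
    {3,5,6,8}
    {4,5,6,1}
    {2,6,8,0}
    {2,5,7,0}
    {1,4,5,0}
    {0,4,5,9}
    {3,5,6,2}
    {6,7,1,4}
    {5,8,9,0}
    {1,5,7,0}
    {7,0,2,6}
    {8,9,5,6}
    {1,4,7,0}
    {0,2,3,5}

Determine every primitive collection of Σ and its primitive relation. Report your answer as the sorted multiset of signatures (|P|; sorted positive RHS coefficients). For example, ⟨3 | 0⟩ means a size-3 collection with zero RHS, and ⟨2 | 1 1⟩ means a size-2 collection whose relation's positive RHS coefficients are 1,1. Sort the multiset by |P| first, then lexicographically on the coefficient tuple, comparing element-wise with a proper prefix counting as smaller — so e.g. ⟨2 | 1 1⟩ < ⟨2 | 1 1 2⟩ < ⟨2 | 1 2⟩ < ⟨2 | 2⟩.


|primitive collections| = 17. Relations:

  P = {2,9}:  v_{2} + v_{9} = 0 ; sig = ⟨2 | 0⟩
  P = {4,8}:  v_{4} + v_{8} = 0 ; sig = ⟨2 | 0⟩
  P = {2,4}:  v_{2} + v_{4} = v_{7} ; sig = ⟨2 | 1⟩
  P = {7,8}:  v_{7} + v_{8} = v_{2} ; sig = ⟨2 | 1⟩
  P = {7,9}:  v_{7} + v_{9} = v_{4} ; sig = ⟨2 | 1⟩
  P = {1,8}:  v_{1} + v_{8} = v_{5} + v_{7} ; sig = ⟨2 | 1 1⟩
  P = {3,4}:  v_{3} + v_{4} = v_{2} + v_{5} ; sig = ⟨2 | 1 1⟩
  P = {3,9}:  v_{3} + v_{9} = v_{5} + v_{8} ; sig = ⟨2 | 1 1⟩
  P = {1,3}:  v_{1} + v_{3} = v_{2} + 2·v_{5} + v_{7} ; sig = ⟨2 | 1 1 2⟩
  P = {1,2}:  v_{1} + v_{2} = v_{5} + 2·v_{7} ; sig = ⟨2 | 1 2⟩
  P = {1,9}:  v_{1} + v_{9} = 2·v_{4} + v_{5} ; sig = ⟨2 | 1 2⟩
  P = {3,7}:  v_{3} + v_{7} = 2·v_{2} + v_{5} ; sig = ⟨2 | 1 2⟩
  P = {0,5,6}:  v_{0} + v_{5} + v_{6} = v_{2} ; sig = ⟨3 | 1⟩
  P = {2,5,8}:  v_{2} + v_{5} + v_{8} = v_{3} ; sig = ⟨3 | 1⟩
  P = {4,5,7}:  v_{4} + v_{5} + v_{7} = v_{1} ; sig = ⟨3 | 1⟩
  P = {0,3,6}:  v_{0} + v_{3} + v_{6} = 2·v_{2} + v_{8} ; sig = ⟨3 | 1 2⟩
  P = {0,1,6}:  v_{0} + v_{1} + v_{6} = 2·v_{7} ; sig = ⟨3 | 2⟩

Sorted signature multiset PRS(X):
[⟨2 | 0⟩, ⟨2 | 0⟩, ⟨2 | 1⟩, ⟨2 | 1⟩, ⟨2 | 1⟩, ⟨2 | 1 1⟩, ⟨2 | 1 1⟩, ⟨2 | 1 1⟩, ⟨2 | 1 1 2⟩, ⟨2 | 1 2⟩, ⟨2 | 1 2⟩, ⟨2 | 1 2⟩, ⟨3 | 1⟩, ⟨3 | 1⟩, ⟨3 | 1⟩, ⟨3 | 1 2⟩, ⟨3 | 2⟩]


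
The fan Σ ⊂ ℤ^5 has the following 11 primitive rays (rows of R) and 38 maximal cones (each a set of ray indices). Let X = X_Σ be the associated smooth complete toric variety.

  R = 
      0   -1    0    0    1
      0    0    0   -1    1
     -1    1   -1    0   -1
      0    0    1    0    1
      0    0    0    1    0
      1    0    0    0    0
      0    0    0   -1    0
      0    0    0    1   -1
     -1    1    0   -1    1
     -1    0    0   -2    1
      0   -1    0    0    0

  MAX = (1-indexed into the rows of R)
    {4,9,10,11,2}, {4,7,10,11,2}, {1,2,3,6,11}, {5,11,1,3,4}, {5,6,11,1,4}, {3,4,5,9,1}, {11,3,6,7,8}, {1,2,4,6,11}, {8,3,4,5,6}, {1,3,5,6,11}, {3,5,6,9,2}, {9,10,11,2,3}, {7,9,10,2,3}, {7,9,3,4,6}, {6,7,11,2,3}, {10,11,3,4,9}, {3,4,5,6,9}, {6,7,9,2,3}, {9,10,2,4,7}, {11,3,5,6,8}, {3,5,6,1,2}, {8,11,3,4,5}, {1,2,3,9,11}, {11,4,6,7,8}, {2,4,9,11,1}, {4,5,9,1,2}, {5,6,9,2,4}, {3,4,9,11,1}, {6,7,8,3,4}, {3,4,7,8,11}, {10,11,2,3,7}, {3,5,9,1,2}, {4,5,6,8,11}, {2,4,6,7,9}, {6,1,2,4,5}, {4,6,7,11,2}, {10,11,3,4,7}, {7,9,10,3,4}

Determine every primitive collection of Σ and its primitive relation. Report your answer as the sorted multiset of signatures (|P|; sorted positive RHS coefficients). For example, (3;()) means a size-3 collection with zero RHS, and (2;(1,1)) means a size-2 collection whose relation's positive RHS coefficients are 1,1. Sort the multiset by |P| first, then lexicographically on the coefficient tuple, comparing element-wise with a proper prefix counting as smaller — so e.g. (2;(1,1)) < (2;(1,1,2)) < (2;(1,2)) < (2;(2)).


Primitive collections (17):

  P = {2,8}:  v_{2} + v_{8} = 0  ⟹  sig = (2;())
  P = {5,7}:  v_{5} + v_{7} = 0  ⟹  sig = (2;())
  P = {1,7}:  v_{1} + v_{7} = v_{2} + v_{11}  ⟹  sig = (2;(1,1))
  P = {1,8}:  v_{1} + v_{8} = v_{5} + v_{11}  ⟹  sig = (2;(1,1))
  P = {5,10}:  v_{5} + v_{10} = v_{9} + v_{11}  ⟹  sig = (2;(1,1))
  P = {6,10}:  v_{6} + v_{10} = v_{2} + v_{7}  ⟹  sig = (2;(1,1))
  P = {8,9}:  v_{8} + v_{9} = v_{3} + v_{4}  ⟹  sig = (2;(1,1))
  P = {8,10}:  v_{8} + v_{10} = v_{3} + v_{4} + v_{7} + v_{11}  ⟹  sig = (2;(1,1,1,1))
  P = {1,10}:  v_{1} + v_{10} = v_{2} + v_{9} + 2·v_{11}  ⟹  sig = (2;(1,1,2))
  P = {2,3,4}:  v_{2} + v_{3} + v_{4} = v_{9}  ⟹  sig = (3;(1))
  P = {2,5,11}:  v_{2} + v_{5} + v_{11} = v_{1}  ⟹  sig = (3;(1))
  P = {6,9,11}:  v_{6} + v_{9} + v_{11} = v_{2}  ⟹  sig = (3;(1))
  P = {7,9,11}:  v_{7} + v_{9} + v_{11} = v_{10}  ⟹  sig = (3;(1))
  P = {5,9,11}:  v_{5} + v_{9} + v_{11} = v_{1} + v_{3} + v_{4}  ⟹  sig = (3;(1,1,1))
  P = {1,6,9}:  v_{1} + v_{6} + v_{9} = 2·v_{2} + v_{5}  ⟹  sig = (3;(1,2))
  P = {3,4,6,11}:  v_{3} + v_{4} + v_{6} + v_{11} = 0  ⟹  sig = (4;())
  P = {1,3,4,6}:  v_{1} + v_{3} + v_{4} + v_{6} = v_{2} + v_{5}  ⟹  sig = (4;(1,1))

so the primitive-relation signature multiset is
    |P|=2: 9 collections, coeffs (), (), (1,1), (1,1), (1,1), (1,1), (1,1), (1,1,1,1), (1,1,2)
    |P|=3: 6 collections, coeffs (1), (1), (1), (1), (1,1,1), (1,2)
    |P|=4: 2 collections, coeffs (), (1,1)


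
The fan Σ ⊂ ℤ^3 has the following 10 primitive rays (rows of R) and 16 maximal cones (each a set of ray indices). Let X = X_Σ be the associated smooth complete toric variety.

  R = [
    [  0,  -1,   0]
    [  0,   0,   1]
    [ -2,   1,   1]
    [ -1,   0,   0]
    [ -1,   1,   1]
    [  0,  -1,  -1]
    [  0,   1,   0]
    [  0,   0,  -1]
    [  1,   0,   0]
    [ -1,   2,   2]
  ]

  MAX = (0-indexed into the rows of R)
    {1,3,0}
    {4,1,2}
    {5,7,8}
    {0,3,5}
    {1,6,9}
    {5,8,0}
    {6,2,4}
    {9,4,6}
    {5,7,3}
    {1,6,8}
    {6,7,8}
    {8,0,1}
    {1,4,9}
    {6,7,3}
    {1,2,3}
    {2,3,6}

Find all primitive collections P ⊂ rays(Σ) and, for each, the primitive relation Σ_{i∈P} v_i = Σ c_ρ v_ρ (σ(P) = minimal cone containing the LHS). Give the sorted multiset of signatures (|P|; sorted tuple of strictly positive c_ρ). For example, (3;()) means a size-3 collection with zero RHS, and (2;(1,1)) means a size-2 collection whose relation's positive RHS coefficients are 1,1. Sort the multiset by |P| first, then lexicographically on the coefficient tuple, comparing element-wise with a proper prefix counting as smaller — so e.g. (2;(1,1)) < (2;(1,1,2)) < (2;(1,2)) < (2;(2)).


|primitive collections| = 24. Relations:

  {0,6}:  v_{0} + v_{6} = 0  ⟹  sig = (2;())
  {1,7}:  v_{1} + v_{7} = 0  ⟹  sig = (2;())
  {3,8}:  v_{3} + v_{8} = 0  ⟹  sig = (2;())
  {0,7}:  v_{0} + v_{7} = v_{5}  ⟹  sig = (2;(1))
  {1,5}:  v_{1} + v_{5} = v_{0}  ⟹  sig = (2;(1))
  {2,8}:  v_{2} + v_{8} = v_{4}  ⟹  sig = (2;(1))
  {3,4}:  v_{3} + v_{4} = v_{2}  ⟹  sig = (2;(1))
  {4,5}:  v_{4} + v_{5} = v_{3}  ⟹  sig = (2;(1))
  {5,6}:  v_{5} + v_{6} = v_{7}  ⟹  sig = (2;(1))
  {5,9}:  v_{5} + v_{9} = v_{4}  ⟹  sig = (2;(1))
  {0,4}:  v_{0} + v_{4} = v_{1} + v_{3}  ⟹  sig = (2;(1,1))
  {0,9}:  v_{0} + v_{9} = v_{1} + v_{4}  ⟹  sig = (2;(1,1))
  {4,7}:  v_{4} + v_{7} = v_{3} + v_{6}  ⟹  sig = (2;(1,1))
  {4,8}:  v_{4} + v_{8} = v_{1} + v_{6}  ⟹  sig = (2;(1,1))
  {7,9}:  v_{7} + v_{9} = v_{4} + v_{6}  ⟹  sig = (2;(1,1))
  {0,2}:  v_{0} + v_{2} = v_{1} + 2·v_{3}  ⟹  sig = (2;(1,2))
  {2,7}:  v_{2} + v_{7} = 2·v_{3} + v_{6}  ⟹  sig = (2;(1,2))
  {2,5}:  v_{2} + v_{5} = 2·v_{3}  ⟹  sig = (2;(2))
  {3,9}:  v_{3} + v_{9} = 2·v_{4}  ⟹  sig = (2;(2))
  {8,9}:  v_{8} + v_{9} = 2·v_{1} + 2·v_{6}  ⟹  sig = (2;(2,2))
  {2,9}:  v_{2} + v_{9} = 3·v_{4}  ⟹  sig = (2;(3))
  {1,3,6}:  v_{1} + v_{3} + v_{6} = v_{4}  ⟹  sig = (3;(1))
  {1,4,6}:  v_{1} + v_{4} + v_{6} = v_{9}  ⟹  sig = (3;(1))
  {1,2,6}:  v_{1} + v_{2} + v_{6} = 2·v_{4}  ⟹  sig = (3;(2))

Sorted signature multiset PRS(X):
    (2;())
    (2;())
    (2;())
    (2;(1))
    (2;(1))
    (2;(1))
    (2;(1))
    (2;(1))
    (2;(1))
    (2;(1))
    (2;(1,1))
    (2;(1,1))
    (2;(1,1))
    (2;(1,1))
    (2;(1,1))
    (2;(1,2))
    (2;(1,2))
    (2;(2))
    (2;(2))
    (2;(2,2))
    (2;(3))
    (3;(1))
    (3;(1))
    (3;(2))


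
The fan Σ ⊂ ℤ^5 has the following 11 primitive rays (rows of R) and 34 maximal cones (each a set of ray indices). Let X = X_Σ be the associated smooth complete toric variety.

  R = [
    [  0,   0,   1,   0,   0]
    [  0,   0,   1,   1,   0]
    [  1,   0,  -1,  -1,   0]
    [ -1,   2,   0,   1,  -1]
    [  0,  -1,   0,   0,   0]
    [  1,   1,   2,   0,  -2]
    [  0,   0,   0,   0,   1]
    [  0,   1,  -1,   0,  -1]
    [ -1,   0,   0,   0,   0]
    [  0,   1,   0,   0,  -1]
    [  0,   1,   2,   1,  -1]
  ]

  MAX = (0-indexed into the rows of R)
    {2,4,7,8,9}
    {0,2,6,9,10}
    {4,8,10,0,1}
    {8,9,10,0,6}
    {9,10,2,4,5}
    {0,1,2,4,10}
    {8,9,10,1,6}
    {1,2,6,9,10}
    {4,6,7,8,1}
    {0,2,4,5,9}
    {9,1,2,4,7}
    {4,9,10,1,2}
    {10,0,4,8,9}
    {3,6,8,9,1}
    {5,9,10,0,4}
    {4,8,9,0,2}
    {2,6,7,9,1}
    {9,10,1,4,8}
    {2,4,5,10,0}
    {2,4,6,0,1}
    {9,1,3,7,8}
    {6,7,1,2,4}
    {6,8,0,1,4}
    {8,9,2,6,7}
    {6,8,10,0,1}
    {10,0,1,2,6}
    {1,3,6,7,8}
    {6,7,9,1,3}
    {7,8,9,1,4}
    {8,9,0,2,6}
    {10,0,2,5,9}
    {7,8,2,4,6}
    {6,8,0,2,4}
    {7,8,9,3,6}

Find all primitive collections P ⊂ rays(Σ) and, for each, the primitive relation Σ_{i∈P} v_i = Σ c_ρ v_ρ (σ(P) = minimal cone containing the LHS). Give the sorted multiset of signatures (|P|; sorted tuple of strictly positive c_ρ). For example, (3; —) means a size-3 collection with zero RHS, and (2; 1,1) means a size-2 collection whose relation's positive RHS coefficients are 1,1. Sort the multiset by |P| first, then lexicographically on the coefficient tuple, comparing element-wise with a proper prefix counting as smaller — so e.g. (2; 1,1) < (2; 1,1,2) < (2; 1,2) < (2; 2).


The 18 primitive collections of Σ (r=11, n=5):

  P={0,7}:  v_{0} + v_{7} = v_{9}  ⟹  sig = (2; 1)
  P={2,3}:  v_{2} + v_{3} = v_{6} + v_{7} + v_{9}  ⟹  sig = (2; 1,1,1)
  P={3,4}:  v_{3} + v_{4} = v_{1} + v_{7} + v_{8}  ⟹  sig = (2; 1,1,1)
  P={5,6}:  v_{5} + v_{6} = v_{0} + v_{2} + v_{10}  ⟹  sig = (2; 1,1,1)
  P={0,3}:  v_{0} + v_{3} = v_{1} + v_{6} + v_{8} + 2·v_{9}  ⟹  sig = (2; 1,1,1,2)
  P={5,7}:  v_{5} + v_{7} = v_{2} + v_{4} + 2·v_{9} + v_{10}  ⟹  sig = (2; 1,1,1,2)
  P={1,5}:  v_{1} + v_{5} = v_{2} + v_{4} + 2·v_{10}  ⟹  sig = (2; 1,1,2)
  P={3,10}:  v_{3} + v_{10} = 2·v_{1} + v_{6} + v_{8} + 3·v_{9}  ⟹  sig = (2; 1,1,2,3)
  P={3,5}:  v_{3} + v_{5} = 2·v_{9} + v_{10}  ⟹  sig = (2; 1,2)
  P={7,10}:  v_{7} + v_{10} = v_{1} + 2·v_{9}  ⟹  sig = (2; 1,2)
  P={5,8}:  v_{5} + v_{8} = 2·v_{0} + v_{4} + 2·v_{9}  ⟹  sig = (2; 1,2,2)
  P={1,2,8}:  v_{1} + v_{2} + v_{8} = 0  ⟹  sig = (3; —)
  P={4,6,9}:  v_{4} + v_{6} + v_{9} = 0  ⟹  sig = (3; —)
  P={0,1,9}:  v_{0} + v_{1} + v_{9} = v_{10}  ⟹  sig = (3; 1)
  P={2,8,10}:  v_{2} + v_{8} + v_{10} = v_{0} + v_{9}  ⟹  sig = (3; 1,1)
  P={4,6,10}:  v_{4} + v_{6} + v_{10} = v_{0} + v_{1}  ⟹  sig = (3; 1,1)
  P={0,2,4,9,10}:  v_{0} + v_{2} + v_{4} + v_{9} + v_{10} = v_{5}  ⟹  sig = (5; 1)
  P={1,6,7,8,9}:  v_{1} + v_{6} + v_{7} + v_{8} + v_{9} = v_{3}  ⟹  sig = (5; 1)

Sorted signature multiset PRS(X):
    (2; 1)
    (2; 1,1,1)
    (2; 1,1,1)
    (2; 1,1,1)
    (2; 1,1,1,2)
    (2; 1,1,1,2)
    (2; 1,1,2)
    (2; 1,1,2,3)
    (2; 1,2)
    (2; 1,2)
    (2; 1,2,2)
    (3; —)
    (3; —)
    (3; 1)
    (3; 1,1)
    (3; 1,1)
    (5; 1)
    (5; 1)


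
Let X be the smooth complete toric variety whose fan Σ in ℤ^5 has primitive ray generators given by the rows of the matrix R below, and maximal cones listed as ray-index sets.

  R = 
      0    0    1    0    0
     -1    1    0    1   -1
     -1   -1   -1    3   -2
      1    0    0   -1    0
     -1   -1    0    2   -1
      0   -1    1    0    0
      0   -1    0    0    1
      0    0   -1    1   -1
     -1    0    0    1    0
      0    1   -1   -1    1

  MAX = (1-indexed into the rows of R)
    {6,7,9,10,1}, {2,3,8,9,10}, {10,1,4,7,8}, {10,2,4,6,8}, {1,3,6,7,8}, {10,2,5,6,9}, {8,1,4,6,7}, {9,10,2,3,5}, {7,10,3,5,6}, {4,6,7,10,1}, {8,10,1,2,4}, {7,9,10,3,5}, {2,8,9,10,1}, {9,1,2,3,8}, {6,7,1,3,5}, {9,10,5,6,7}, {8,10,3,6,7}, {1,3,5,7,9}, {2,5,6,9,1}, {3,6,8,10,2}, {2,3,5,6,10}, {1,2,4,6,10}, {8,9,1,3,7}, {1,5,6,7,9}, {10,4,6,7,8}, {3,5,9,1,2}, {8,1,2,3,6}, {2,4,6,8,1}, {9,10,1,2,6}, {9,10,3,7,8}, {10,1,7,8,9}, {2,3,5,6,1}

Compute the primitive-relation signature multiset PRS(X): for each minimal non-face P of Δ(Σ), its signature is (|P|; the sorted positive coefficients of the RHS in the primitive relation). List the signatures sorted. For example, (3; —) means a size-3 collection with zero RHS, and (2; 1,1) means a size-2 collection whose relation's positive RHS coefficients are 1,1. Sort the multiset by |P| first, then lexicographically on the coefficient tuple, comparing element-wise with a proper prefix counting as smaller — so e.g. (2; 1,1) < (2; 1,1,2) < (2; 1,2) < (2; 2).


Primitive collections (10):

  • {4,9}:  v_{4} + v_{9} = 0  ⟹  sig = (2; —)
  • {2,7}:  v_{2} + v_{7} = v_{9}  ⟹  sig = (2; 1)
  • {5,8}:  v_{5} + v_{8} = v_{3}  ⟹  sig = (2; 1)
  • {4,5}:  v_{4} + v_{5} = v_{6} + v_{8}  ⟹  sig = (2; 1,1)
  • {3,4}:  v_{3} + v_{4} = v_{6} + 2·v_{8}  ⟹  sig = (2; 1,2)
  • {1,5,10}:  v_{1} + v_{5} + v_{10} = v_{9}  ⟹  sig = (3; 1)
  • {6,8,9}:  v_{6} + v_{8} + v_{9} = v_{5}  ⟹  sig = (3; 1)
  • {1,3,10}:  v_{1} + v_{3} + v_{10} = v_{8} + v_{9}  ⟹  sig = (3; 1,1)
  • {3,6,9}:  v_{3} + v_{6} + v_{9} = 2·v_{5}  ⟹  sig = (3; 2)
  • {1,6,8,10}:  v_{1} + v_{6} + v_{8} + v_{10} = 0  ⟹  sig = (4; —)

Sorted signature multiset PRS(X):
[(2; —), (2; 1), (2; 1), (2; 1,1), (2; 1,2), (3; 1), (3; 1), (3; 1,1), (3; 2), (4; —)]


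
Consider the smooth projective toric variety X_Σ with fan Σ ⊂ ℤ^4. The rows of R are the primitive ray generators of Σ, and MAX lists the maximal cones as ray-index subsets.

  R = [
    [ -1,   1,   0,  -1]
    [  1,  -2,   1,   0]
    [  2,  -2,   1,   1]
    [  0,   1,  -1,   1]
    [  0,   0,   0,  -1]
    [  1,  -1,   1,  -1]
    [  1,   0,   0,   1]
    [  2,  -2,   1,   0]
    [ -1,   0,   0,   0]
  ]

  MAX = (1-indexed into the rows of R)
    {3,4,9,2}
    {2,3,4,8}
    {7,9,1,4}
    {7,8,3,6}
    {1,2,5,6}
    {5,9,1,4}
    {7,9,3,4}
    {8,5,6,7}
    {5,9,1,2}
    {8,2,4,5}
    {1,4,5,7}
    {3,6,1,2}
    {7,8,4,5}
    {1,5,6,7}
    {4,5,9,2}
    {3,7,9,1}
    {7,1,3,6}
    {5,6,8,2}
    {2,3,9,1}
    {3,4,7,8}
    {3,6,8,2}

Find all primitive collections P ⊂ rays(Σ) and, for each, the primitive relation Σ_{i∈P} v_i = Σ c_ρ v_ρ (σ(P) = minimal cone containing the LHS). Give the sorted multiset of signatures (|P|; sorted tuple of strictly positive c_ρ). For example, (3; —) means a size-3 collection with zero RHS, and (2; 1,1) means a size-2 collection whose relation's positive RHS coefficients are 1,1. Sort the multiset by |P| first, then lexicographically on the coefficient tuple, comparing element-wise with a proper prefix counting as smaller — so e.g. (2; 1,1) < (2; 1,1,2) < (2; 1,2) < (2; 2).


The 9 primitive collections of Σ (r=9, n=4):

  {1,8}:  v_{1} + v_{8} = v_{6}  ⇒ sig = (2; 1)
  {2,7}:  v_{2} + v_{7} = v_{3}  ⇒ sig = (2; 1)
  {3,5}:  v_{3} + v_{5} = v_{8}  ⇒ sig = (2; 1)
  {8,9}:  v_{8} + v_{9} = v_{2}  ⇒ sig = (2; 1)
  {4,6}:  v_{4} + v_{6} = v_{5} + v_{7}  ⇒ sig = (2; 1,1)
  {6,9}:  v_{6} + v_{9} = v_{1} + v_{2}  ⇒ sig = (2; 1,1)
  {1,2,4}:  v_{1} + v_{2} + v_{4} = 0  ⇒ sig = (3; —)
  {5,7,9}:  v_{5} + v_{7} + v_{9} = 0  ⇒ sig = (3; —)
  {1,3,4}:  v_{1} + v_{3} + v_{4} = v_{7}  ⇒ sig = (3; 1)

so the primitive-relation signature multiset is
    |P|=2: 6 collections, coeffs (1), (1), (1), (1), (1,1), (1,1)
    |P|=3: 3 collections, coeffs (), (), (1)


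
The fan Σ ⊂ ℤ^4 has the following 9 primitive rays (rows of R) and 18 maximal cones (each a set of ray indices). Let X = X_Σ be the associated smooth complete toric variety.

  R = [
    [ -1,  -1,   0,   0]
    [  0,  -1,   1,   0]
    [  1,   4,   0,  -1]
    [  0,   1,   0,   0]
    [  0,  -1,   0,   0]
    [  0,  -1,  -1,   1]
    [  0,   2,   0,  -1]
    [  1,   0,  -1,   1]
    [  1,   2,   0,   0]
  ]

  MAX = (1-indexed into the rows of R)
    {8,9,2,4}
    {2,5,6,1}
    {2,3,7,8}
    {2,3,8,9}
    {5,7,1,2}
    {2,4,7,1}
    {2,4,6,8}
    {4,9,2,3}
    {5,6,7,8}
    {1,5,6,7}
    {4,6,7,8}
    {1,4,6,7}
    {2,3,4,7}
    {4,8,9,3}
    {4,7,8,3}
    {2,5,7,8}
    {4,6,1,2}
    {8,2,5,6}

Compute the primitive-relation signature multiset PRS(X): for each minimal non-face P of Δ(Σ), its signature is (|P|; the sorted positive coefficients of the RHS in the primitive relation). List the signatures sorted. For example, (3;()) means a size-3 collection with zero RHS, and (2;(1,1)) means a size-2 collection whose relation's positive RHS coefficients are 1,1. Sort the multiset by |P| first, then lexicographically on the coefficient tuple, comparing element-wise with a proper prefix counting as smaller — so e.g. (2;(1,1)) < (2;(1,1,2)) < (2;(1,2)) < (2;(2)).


The 12 primitive collections of Σ (r=9, n=4):

  {4,5}:  v_{4} + v_{5} = 0  →  sig = (2;())
  {1,8}:  v_{1} + v_{8} = v_{6}  →  sig = (2;(1))
  {1,9}:  v_{1} + v_{9} = v_{4}  →  sig = (2;(1))
  {7,9}:  v_{7} + v_{9} = v_{3}  →  sig = (2;(1))
  {1,3}:  v_{1} + v_{3} = v_{4} + v_{7}  →  sig = (2;(1,1))
  {6,9}:  v_{6} + v_{9} = v_{4} + v_{8}  →  sig = (2;(1,1))
  {3,6}:  v_{3} + v_{6} = v_{4} + v_{7} + v_{8}  →  sig = (2;(1,1,1))
  {5,9}:  v_{5} + v_{9} = v_{2} + v_{7} + v_{8}  →  sig = (2;(1,1,1))
  {3,5}:  v_{3} + v_{5} = v_{2} + 2·v_{7} + v_{8}  →  sig = (2;(1,1,2))
  {2,6,7}:  v_{2} + v_{6} + v_{7} = 0  →  sig = (3;())
  {2,4,7,8}:  v_{2} + v_{4} + v_{7} + v_{8} = v_{9}  →  sig = (4;(1))
  {2,3,4,8}:  v_{2} + v_{3} + v_{4} + v_{8} = 2·v_{9}  →  sig = (4;(2))

so the primitive-relation signature multiset is
    |P|=2: 9 collections, coeffs (), (1), (1), (1), (1,1), (1,1), (1,1,1), (1,1,1), (1,1,2)
    |P|=3: 1 collection, coeffs ()
    |P|=4: 2 collections, coeffs (1), (2)


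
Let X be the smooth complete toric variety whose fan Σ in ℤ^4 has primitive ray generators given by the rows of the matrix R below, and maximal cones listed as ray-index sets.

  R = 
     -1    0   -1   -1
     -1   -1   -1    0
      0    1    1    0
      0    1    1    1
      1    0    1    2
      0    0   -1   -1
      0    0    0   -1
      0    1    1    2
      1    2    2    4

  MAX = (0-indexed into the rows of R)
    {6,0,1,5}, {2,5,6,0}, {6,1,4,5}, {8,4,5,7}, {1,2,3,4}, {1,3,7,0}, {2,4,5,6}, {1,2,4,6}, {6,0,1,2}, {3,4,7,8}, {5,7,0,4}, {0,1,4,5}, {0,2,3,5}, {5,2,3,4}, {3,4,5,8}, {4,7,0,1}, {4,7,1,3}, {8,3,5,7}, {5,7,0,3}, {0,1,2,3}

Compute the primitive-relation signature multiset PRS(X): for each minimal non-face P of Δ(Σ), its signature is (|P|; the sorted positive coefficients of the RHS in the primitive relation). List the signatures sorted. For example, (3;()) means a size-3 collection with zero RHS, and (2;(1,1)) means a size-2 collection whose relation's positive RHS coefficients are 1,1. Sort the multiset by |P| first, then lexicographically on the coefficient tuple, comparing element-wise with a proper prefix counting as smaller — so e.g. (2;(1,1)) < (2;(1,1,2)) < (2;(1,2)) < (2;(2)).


Σ has 14 primitive collections:

  P={3,6}:  v_{3} + v_{6} = v_{2}  →  sig = (2;(1))
  P={6,7}:  v_{6} + v_{7} = v_{3}  →  sig = (2;(1))
  P={6,8}:  v_{6} + v_{8} = 2·v_{3} + v_{4} + v_{5}  →  sig = (2;(1,1,2))
  P={2,8}:  v_{2} + v_{8} = 3·v_{3} + v_{4} + v_{5}  →  sig = (2;(1,1,3))
  P={0,8}:  v_{0} + v_{8} = v_{5} + 2·v_{7}  →  sig = (2;(1,2))
  P={1,8}:  v_{1} + v_{8} = 2·v_{0} + 2·v_{4} + v_{7}  →  sig = (2;(1,2,2))
  P={2,7}:  v_{2} + v_{7} = 2·v_{3}  →  sig = (2;(2))
  P={0,4,6}:  v_{0} + v_{4} + v_{6} = 0  →  sig = (3;())
  P={0,2,4}:  v_{0} + v_{2} + v_{4} = v_{3}  →  sig = (3;(1))
  P={0,3,4}:  v_{0} + v_{3} + v_{4} = v_{7}  →  sig = (3;(1))
  P={1,2,5}:  v_{1} + v_{2} + v_{5} = v_{0}  →  sig = (3;(1))
  P={1,3,5}:  v_{1} + v_{3} + v_{5} = 2·v_{0} + v_{4}  →  sig = (3;(1,2))
  P={1,5,7}:  v_{1} + v_{5} + v_{7} = 3·v_{0} + 2·v_{4}  →  sig = (3;(2,3))
  P={3,4,5,7}:  v_{3} + v_{4} + v_{5} + v_{7} = v_{8}  →  sig = (4;(1))

Sorted signature multiset PRS(X):
{ (2;(1)) ×2,  (2;(1,1,2)),  (2;(1,1,3)),  (2;(1,2)),  (2;(1,2,2)),  (2;(2)),  (3;()),  (3;(1)) ×3,  (3;(1,2)),  (3;(2,3)),  (4;(1)) }


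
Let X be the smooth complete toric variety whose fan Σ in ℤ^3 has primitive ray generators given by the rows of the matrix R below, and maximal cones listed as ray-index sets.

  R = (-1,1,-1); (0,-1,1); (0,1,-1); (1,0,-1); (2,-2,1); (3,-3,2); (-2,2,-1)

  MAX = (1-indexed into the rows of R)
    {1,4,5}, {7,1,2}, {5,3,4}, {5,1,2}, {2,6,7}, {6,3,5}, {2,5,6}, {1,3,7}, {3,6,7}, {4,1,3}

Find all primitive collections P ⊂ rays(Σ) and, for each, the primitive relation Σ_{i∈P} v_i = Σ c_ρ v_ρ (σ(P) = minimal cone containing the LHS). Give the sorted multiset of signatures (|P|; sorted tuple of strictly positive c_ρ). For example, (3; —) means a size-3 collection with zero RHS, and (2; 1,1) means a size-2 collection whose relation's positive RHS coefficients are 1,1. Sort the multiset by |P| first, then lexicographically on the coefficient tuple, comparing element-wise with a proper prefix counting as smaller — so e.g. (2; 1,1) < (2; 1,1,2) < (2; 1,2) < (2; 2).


7 minimal non-faces of Δ(Σ) (on 7 rays):

  P = {2,3}:  v_{2} + v_{3} = 0  →  sig = (2; —)
  P = {5,7}:  v_{5} + v_{7} = 0  →  sig = (2; —)
  P = {1,6}:  v_{1} + v_{6} = v_{5}  →  sig = (2; 1)
  P = {2,4}:  v_{2} + v_{4} = v_{1} + v_{5}  →  sig = (2; 1,1)
  P = {4,7}:  v_{4} + v_{7} = v_{1} + v_{3}  →  sig = (2; 1,1)
  P = {4,6}:  v_{4} + v_{6} = v_{3} + 2·v_{5}  →  sig = (2; 1,2)
  P = {1,3,5}:  v_{1} + v_{3} + v_{5} = v_{4}  →  sig = (3; 1)

Signatures (|P|; sorted positive RHS coefficients), sorted:
    |P|=2: 6 collections, coeffs (), (), (1), (1,1), (1,1), (1,2)
    |P|=3: 1 collection, coeffs (1)


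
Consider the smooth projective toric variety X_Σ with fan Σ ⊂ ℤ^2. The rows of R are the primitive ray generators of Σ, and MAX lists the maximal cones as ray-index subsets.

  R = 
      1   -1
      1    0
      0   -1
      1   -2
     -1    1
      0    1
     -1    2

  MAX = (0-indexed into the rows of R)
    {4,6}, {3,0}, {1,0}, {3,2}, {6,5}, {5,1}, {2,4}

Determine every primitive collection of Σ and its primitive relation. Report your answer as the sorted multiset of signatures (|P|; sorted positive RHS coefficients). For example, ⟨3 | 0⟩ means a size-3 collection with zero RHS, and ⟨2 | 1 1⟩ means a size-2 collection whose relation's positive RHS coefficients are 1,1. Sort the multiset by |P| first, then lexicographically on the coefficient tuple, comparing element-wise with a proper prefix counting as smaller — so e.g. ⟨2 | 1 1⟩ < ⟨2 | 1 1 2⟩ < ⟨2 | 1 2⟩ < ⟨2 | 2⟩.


The 14 primitive collections of Σ (r=7, n=2):

  • {0,4}:  v_{0} + v_{4} = 0  so sig = ⟨2 | 0⟩
  • {2,5}:  v_{2} + v_{5} = 0  so sig = ⟨2 | 0⟩
  • {3,6}:  v_{3} + v_{6} = 0  so sig = ⟨2 | 0⟩
  • {0,2}:  v_{0} + v_{2} = v_{3}  so sig = ⟨2 | 1⟩
  • {0,5}:  v_{0} + v_{5} = v_{1}  so sig = ⟨2 | 1⟩
  • {0,6}:  v_{0} + v_{6} = v_{5}  so sig = ⟨2 | 1⟩
  • {1,2}:  v_{1} + v_{2} = v_{0}  so sig = ⟨2 | 1⟩
  • {1,4}:  v_{1} + v_{4} = v_{5}  so sig = ⟨2 | 1⟩
  • {2,6}:  v_{2} + v_{6} = v_{4}  so sig = ⟨2 | 1⟩
  • {3,4}:  v_{3} + v_{4} = v_{2}  so sig = ⟨2 | 1⟩
  • {3,5}:  v_{3} + v_{5} = v_{0}  so sig = ⟨2 | 1⟩
  • {4,5}:  v_{4} + v_{5} = v_{6}  so sig = ⟨2 | 1⟩
  • {1,3}:  v_{1} + v_{3} = 2·v_{0}  so sig = ⟨2 | 2⟩
  • {1,6}:  v_{1} + v_{6} = 2·v_{5}  so sig = ⟨2 | 2⟩

Signatures (|P|; sorted positive RHS coefficients), sorted:
[⟨2 | 0⟩, ⟨2 | 0⟩, ⟨2 | 0⟩, ⟨2 | 1⟩, ⟨2 | 1⟩, ⟨2 | 1⟩, ⟨2 | 1⟩, ⟨2 | 1⟩, ⟨2 | 1⟩, ⟨2 | 1⟩, ⟨2 | 1⟩, ⟨2 | 1⟩, ⟨2 | 2⟩, ⟨2 | 2⟩]


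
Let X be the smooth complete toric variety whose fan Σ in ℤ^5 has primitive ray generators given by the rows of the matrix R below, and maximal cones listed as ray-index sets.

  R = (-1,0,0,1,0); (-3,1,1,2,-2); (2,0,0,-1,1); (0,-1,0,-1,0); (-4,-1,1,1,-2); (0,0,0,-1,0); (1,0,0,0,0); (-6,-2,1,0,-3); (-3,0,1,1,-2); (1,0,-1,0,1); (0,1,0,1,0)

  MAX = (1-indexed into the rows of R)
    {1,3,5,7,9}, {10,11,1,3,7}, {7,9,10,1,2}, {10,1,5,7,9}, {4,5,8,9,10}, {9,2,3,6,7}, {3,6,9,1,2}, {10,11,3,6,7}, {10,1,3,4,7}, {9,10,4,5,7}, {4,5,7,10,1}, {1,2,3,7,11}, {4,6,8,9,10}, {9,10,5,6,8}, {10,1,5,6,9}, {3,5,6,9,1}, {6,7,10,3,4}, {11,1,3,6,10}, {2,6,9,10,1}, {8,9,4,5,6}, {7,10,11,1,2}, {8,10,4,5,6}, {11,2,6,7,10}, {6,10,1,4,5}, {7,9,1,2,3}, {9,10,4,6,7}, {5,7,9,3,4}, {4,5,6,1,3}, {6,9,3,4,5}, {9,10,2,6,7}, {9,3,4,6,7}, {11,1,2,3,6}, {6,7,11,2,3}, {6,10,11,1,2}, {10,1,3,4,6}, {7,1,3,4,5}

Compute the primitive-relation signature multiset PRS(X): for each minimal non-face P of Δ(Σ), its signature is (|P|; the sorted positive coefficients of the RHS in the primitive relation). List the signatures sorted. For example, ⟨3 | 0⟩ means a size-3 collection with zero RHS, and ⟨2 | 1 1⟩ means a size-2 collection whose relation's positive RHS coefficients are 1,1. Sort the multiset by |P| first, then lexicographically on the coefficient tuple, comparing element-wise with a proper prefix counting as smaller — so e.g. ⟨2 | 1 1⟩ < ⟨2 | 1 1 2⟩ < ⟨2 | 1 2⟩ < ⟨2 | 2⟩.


Minimal non-faces — 17 found among 11 rays, 36 max cones:

  P={4,11}:  v_{4} + v_{11} = 0  →  sig = ⟨2 | 0⟩
  P={2,4}:  v_{2} + v_{4} = v_{9}  →  sig = ⟨2 | 1⟩
  P={9,11}:  v_{9} + v_{11} = v_{2}  →  sig = ⟨2 | 1⟩
  P={5,11}:  v_{5} + v_{11} = v_{1} + v_{9}  →  sig = ⟨2 | 1 1⟩
  P={3,8}:  v_{3} + v_{8} = v_{4} + v_{5} + v_{6}  →  sig = ⟨2 | 1 1 1⟩
  P={8,11}:  v_{8} + v_{11} = v_{5} + v_{6} + v_{9} + v_{10}  →  sig = ⟨2 | 1 1 1 1⟩
  P={2,8}:  v_{2} + v_{8} = v_{5} + v_{6} + 2·v_{9} + v_{10}  →  sig = ⟨2 | 1 1 1 2⟩
  P={1,8}:  v_{1} + v_{8} = 2·v_{5} + v_{6} + v_{10}  →  sig = ⟨2 | 1 1 2⟩
  P={2,5}:  v_{2} + v_{5} = v_{1} + 2·v_{9}  →  sig = ⟨2 | 1 2⟩
  P={7,8}:  v_{7} + v_{8} = 2·v_{4} + 2·v_{9} + v_{10}  →  sig = ⟨2 | 1 2 2⟩
  P={1,6,7}:  v_{1} + v_{6} + v_{7} = 0  →  sig = ⟨3 | 0⟩
  P={3,9,10}:  v_{3} + v_{9} + v_{10} = 0  →  sig = ⟨3 | 0⟩
  P={1,4,9}:  v_{1} + v_{4} + v_{9} = v_{5}  →  sig = ⟨3 | 1⟩
  P={2,3,10}:  v_{2} + v_{3} + v_{10} = v_{11}  →  sig = ⟨3 | 1⟩
  P={3,5,10}:  v_{3} + v_{5} + v_{10} = v_{1} + v_{4}  →  sig = ⟨3 | 1 1⟩
  P={5,6,7}:  v_{5} + v_{6} + v_{7} = v_{4} + v_{9}  →  sig = ⟨3 | 1 1⟩
  P={4,5,6,9,10}:  v_{4} + v_{5} + v_{6} + v_{9} + v_{10} = v_{8}  →  sig = ⟨5 | 1⟩

so the primitive-relation signature multiset is
    ⟨2 | 0⟩
    ⟨2 | 1⟩
    ⟨2 | 1⟩
    ⟨2 | 1 1⟩
    ⟨2 | 1 1 1⟩
    ⟨2 | 1 1 1 1⟩
    ⟨2 | 1 1 1 2⟩
    ⟨2 | 1 1 2⟩
    ⟨2 | 1 2⟩
    ⟨2 | 1 2 2⟩
    ⟨3 | 0⟩
    ⟨3 | 0⟩
    ⟨3 | 1⟩
    ⟨3 | 1⟩
    ⟨3 | 1 1⟩
    ⟨3 | 1 1⟩
    ⟨5 | 1⟩


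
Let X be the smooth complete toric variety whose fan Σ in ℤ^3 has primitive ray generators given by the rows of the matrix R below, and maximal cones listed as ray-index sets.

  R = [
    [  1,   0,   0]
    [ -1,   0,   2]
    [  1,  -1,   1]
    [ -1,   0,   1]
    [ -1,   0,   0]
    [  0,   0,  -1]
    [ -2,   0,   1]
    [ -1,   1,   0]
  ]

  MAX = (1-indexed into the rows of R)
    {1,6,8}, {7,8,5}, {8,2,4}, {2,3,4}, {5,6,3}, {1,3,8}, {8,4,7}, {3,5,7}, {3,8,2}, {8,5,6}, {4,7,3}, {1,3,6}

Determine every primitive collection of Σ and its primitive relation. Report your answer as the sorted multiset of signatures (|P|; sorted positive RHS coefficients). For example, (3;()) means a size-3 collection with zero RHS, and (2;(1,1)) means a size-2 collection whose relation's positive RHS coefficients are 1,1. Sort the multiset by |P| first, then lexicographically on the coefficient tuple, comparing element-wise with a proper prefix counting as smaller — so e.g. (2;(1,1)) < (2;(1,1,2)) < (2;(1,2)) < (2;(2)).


Σ has 14 primitive collections:

  P={1,5}:  v_{1} + v_{5} = 0 ; sig = (2;())
  P={1,7}:  v_{1} + v_{7} = v_{4} ; sig = (2;(1))
  P={2,6}:  v_{2} + v_{6} = v_{4} ; sig = (2;(1))
  P={4,5}:  v_{4} + v_{5} = v_{7} ; sig = (2;(1))
  P={4,6}:  v_{4} + v_{6} = v_{5} ; sig = (2;(1))
  P={1,4}:  v_{1} + v_{4} = v_{3} + v_{8} ; sig = (2;(1,1))
  P={2,5}:  v_{2} + v_{5} = 2·v_{4} ; sig = (2;(2))
  P={6,7}:  v_{6} + v_{7} = 2·v_{5} ; sig = (2;(2))
  P={1,2}:  v_{1} + v_{2} = 2·v_{3} + 2·v_{8} ; sig = (2;(2,2))
  P={2,7}:  v_{2} + v_{7} = 3·v_{4} ; sig = (2;(3))
  P={3,6,8}:  v_{3} + v_{6} + v_{8} = 0 ; sig = (3;())
  P={3,4,8}:  v_{3} + v_{4} + v_{8} = v_{2} ; sig = (3;(1))
  P={3,5,8}:  v_{3} + v_{5} + v_{8} = v_{4} ; sig = (3;(1))
  P={3,7,8}:  v_{3} + v_{7} + v_{8} = 2·v_{4} ; sig = (3;(2))

Hence PRS(X_Σ) =
[(2;()), (2;(1)), (2;(1)), (2;(1)), (2;(1)), (2;(1,1)), (2;(2)), (2;(2)), (2;(2,2)), (2;(3)), (3;()), (3;(1)), (3;(1)), (3;(2))]


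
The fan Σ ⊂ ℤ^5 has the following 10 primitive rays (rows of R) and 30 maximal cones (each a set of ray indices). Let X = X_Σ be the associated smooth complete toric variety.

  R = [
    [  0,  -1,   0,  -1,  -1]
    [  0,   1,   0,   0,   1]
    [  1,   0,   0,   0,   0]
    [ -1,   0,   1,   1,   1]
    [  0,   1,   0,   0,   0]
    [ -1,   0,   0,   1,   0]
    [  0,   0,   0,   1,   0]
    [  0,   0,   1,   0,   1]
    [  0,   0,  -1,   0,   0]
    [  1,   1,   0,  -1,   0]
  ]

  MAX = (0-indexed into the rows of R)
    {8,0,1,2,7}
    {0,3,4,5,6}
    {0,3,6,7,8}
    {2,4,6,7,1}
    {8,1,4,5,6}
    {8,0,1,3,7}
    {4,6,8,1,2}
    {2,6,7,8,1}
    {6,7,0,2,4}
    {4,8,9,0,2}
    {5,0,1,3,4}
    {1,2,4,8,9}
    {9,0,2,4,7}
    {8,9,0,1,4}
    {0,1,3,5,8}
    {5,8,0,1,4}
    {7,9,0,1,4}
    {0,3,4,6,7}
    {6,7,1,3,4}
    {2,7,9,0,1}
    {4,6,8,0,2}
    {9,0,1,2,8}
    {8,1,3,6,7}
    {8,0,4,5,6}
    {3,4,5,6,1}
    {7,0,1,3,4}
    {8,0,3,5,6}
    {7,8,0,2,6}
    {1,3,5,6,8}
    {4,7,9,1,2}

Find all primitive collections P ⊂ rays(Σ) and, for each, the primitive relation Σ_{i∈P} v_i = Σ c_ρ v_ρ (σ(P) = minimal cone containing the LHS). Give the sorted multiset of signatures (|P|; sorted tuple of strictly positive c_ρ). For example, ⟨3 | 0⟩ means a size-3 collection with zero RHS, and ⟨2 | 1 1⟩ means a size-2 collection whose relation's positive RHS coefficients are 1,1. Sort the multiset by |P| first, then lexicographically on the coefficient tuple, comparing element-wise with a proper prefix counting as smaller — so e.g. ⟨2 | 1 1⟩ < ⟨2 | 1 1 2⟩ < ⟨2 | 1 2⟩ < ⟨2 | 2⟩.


11 minimal non-faces of Δ(Σ) (on 10 rays):

  {2,5}:  v_{2} + v_{5} = v_{6}  →  sig = ⟨2 | 1⟩
  {5,7}:  v_{5} + v_{7} = v_{3}  →  sig = ⟨2 | 1⟩
  {5,9}:  v_{5} + v_{9} = v_{4}  →  sig = ⟨2 | 1⟩
  {2,3}:  v_{2} + v_{3} = v_{6} + v_{7}  →  sig = ⟨2 | 1 1⟩
  {3,9}:  v_{3} + v_{9} = v_{4} + v_{7}  →  sig = ⟨2 | 1 1⟩
  {6,9}:  v_{6} + v_{9} = v_{2} + v_{4}  →  sig = ⟨2 | 1 1⟩
  {0,1,6}:  v_{0} + v_{1} + v_{6} = 0  →  sig = ⟨3 | 0⟩
  {4,7,8}:  v_{4} + v_{7} + v_{8} = v_{1}  →  sig = ⟨3 | 1⟩
  {3,4,8}:  v_{3} + v_{4} + v_{8} = v_{1} + v_{5}  →  sig = ⟨3 | 1 1⟩
  {7,8,9}:  v_{7} + v_{8} + v_{9} = v_{0} + 2·v_{1} + v_{2}  →  sig = ⟨3 | 1 1 2⟩
  {0,1,2,4}:  v_{0} + v_{1} + v_{2} + v_{4} = v_{9}  →  sig = ⟨4 | 1⟩

Signatures (|P|; sorted positive RHS coefficients), sorted:
    |P|=2: 6 collections, coeffs (1), (1), (1), (1,1), (1,1), (1,1)
    |P|=3: 4 collections, coeffs (), (1), (1,1), (1,1,2)
    |P|=4: 1 collection, coeffs (1)


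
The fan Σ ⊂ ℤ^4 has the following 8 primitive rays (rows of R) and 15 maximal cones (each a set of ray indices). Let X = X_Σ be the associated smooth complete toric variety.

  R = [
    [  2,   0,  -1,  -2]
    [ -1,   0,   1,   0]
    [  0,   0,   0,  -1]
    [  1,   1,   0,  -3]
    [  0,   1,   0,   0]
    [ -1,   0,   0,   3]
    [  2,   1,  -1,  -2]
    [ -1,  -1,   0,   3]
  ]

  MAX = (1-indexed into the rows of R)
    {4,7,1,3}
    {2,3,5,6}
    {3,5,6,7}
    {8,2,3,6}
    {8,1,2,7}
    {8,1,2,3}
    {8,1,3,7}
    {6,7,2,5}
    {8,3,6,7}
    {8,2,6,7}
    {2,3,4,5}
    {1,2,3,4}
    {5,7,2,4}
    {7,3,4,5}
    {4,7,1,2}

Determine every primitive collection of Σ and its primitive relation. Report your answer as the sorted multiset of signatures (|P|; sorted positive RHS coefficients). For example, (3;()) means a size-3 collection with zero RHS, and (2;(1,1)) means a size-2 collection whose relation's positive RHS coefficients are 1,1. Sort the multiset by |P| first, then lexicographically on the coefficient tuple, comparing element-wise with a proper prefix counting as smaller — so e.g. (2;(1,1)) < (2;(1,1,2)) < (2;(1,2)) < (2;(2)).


Primitive collections (6):

  • {4,8}:  v_{4} + v_{8} = 0 — sig = (2;())
  • {1,5}:  v_{1} + v_{5} = v_{7} — sig = (2;(1))
  • {4,6}:  v_{4} + v_{6} = v_{5} — sig = (2;(1))
  • {5,8}:  v_{5} + v_{8} = v_{6} — sig = (2;(1))
  • {1,6}:  v_{1} + v_{6} = v_{7} + v_{8} — sig = (2;(1,1))
  • {2,3,7}:  v_{2} + v_{3} + v_{7} = v_{4} — sig = (3;(1))

Sorted signature multiset PRS(X):
{ (2;()),  (2;(1)) ×3,  (2;(1,1)),  (3;(1)) }


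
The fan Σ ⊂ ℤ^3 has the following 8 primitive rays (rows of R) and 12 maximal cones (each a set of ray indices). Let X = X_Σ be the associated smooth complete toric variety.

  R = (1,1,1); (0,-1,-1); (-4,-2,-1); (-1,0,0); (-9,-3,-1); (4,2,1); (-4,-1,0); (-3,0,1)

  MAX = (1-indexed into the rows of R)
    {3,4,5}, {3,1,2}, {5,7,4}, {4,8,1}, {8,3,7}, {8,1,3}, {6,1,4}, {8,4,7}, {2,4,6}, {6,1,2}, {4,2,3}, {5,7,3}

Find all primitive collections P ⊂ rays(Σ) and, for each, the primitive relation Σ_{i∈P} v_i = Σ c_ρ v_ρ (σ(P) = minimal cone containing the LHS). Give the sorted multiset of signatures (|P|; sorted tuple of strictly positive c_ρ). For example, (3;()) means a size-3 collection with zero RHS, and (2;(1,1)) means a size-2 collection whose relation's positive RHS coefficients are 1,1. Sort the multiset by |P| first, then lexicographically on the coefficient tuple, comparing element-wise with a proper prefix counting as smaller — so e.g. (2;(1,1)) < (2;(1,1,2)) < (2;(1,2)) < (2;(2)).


The 14 primitive collections of Σ (r=8, n=3):

  P={3,6}:  v_{3} + v_{6} = 0  ⟹  sig = (2;())
  P={1,7}:  v_{1} + v_{7} = v_{8}  ⟹  sig = (2;(1))
  P={2,7}:  v_{2} + v_{7} = v_{3}  ⟹  sig = (2;(1))
  P={2,8}:  v_{2} + v_{8} = v_{1} + v_{3}  ⟹  sig = (2;(1,1))
  P={5,6}:  v_{5} + v_{6} = v_{4} + v_{7}  ⟹  sig = (2;(1,1))
  P={6,7}:  v_{6} + v_{7} = v_{1} + v_{4}  ⟹  sig = (2;(1,1))
  P={2,5}:  v_{2} + v_{5} = 2·v_{3} + v_{4}  ⟹  sig = (2;(1,2))
  P={6,8}:  v_{6} + v_{8} = 2·v_{1} + v_{4}  ⟹  sig = (2;(1,2))
  P={1,5}:  v_{1} + v_{5} = 2·v_{7}  ⟹  sig = (2;(2))
  P={5,8}:  v_{5} + v_{8} = 3·v_{7}  ⟹  sig = (2;(3))
  P={1,2,4}:  v_{1} + v_{2} + v_{4} = 0  ⟹  sig = (3;())
  P={1,3,4}:  v_{1} + v_{3} + v_{4} = v_{7}  ⟹  sig = (3;(1))
  P={3,4,7}:  v_{3} + v_{4} + v_{7} = v_{5}  ⟹  sig = (3;(1))
  P={3,4,8}:  v_{3} + v_{4} + v_{8} = 2·v_{7}  ⟹  sig = (3;(2))

Hence PRS(X_Σ) =
    |P|=2: 10 collections, coeffs (), (1), (1), (1,1), (1,1), (1,1), (1,2), (1,2), (2), (3)
    |P|=3: 4 collections, coeffs (), (1), (1), (2)


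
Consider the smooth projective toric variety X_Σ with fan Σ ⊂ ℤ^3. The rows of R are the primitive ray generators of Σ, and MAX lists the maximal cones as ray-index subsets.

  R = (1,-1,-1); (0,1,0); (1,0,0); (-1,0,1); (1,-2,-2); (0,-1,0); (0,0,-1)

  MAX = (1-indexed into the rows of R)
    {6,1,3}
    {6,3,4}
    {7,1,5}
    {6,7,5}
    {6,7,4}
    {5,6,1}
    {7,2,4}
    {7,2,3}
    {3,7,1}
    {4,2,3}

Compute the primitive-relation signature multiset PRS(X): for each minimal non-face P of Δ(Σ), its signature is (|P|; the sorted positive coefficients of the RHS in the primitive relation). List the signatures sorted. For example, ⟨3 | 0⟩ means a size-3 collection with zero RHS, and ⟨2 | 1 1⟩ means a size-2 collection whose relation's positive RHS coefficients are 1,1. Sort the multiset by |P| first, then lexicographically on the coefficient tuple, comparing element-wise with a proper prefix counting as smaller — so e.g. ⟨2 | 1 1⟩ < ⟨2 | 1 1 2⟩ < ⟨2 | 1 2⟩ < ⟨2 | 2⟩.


Primitive collections (9):

  P = {2,6}:  v_{2} + v_{6} = 0 ; sig = ⟨2 | 0⟩
  P = {1,4}:  v_{1} + v_{4} = v_{6} ; sig = ⟨2 | 1⟩
  P = {1,2}:  v_{1} + v_{2} = v_{3} + v_{7} ; sig = ⟨2 | 1 1⟩
  P = {2,5}:  v_{2} + v_{5} = v_{1} + v_{7} ; sig = ⟨2 | 1 1⟩
  P = {4,5}:  v_{4} + v_{5} = 2·v_{6} + v_{7} ; sig = ⟨2 | 1 2⟩
  P = {3,5}:  v_{3} + v_{5} = 2·v_{1} ; sig = ⟨2 | 2⟩
  P = {3,4,7}:  v_{3} + v_{4} + v_{7} = 0 ; sig = ⟨3 | 0⟩
  P = {1,6,7}:  v_{1} + v_{6} + v_{7} = v_{5} ; sig = ⟨3 | 1⟩
  P = {3,6,7}:  v_{3} + v_{6} + v_{7} = v_{1} ; sig = ⟨3 | 1⟩

so the primitive-relation signature multiset is
[⟨2 | 0⟩, ⟨2 | 1⟩, ⟨2 | 1 1⟩, ⟨2 | 1 1⟩, ⟨2 | 1 2⟩, ⟨2 | 2⟩, ⟨3 | 0⟩, ⟨3 | 1⟩, ⟨3 | 1⟩]


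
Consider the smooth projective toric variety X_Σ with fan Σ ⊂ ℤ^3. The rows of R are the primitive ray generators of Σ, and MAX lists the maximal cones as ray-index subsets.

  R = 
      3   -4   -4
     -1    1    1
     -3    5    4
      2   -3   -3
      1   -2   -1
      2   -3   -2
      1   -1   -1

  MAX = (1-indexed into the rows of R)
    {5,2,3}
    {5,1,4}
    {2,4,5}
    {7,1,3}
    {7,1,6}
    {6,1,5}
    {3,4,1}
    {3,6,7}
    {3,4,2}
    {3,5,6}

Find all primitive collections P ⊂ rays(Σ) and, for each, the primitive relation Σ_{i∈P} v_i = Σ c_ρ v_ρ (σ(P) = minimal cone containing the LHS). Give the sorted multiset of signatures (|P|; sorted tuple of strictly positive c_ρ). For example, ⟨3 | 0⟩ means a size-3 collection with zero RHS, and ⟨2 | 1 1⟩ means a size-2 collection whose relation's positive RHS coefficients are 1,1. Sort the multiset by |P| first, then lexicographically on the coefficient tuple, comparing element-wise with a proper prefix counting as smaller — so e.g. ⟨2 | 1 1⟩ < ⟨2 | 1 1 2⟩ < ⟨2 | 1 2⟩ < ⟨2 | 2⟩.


The 9 primitive collections of Σ (r=7, n=3):

  {2,7}:  v_{2} + v_{7} = 0 ; sig = ⟨2 | 0⟩
  {1,2}:  v_{1} + v_{2} = v_{4} ; sig = ⟨2 | 1⟩
  {2,6}:  v_{2} + v_{6} = v_{5} ; sig = ⟨2 | 1⟩
  {4,7}:  v_{4} + v_{7} = v_{1} ; sig = ⟨2 | 1⟩
  {5,7}:  v_{5} + v_{7} = v_{6} ; sig = ⟨2 | 1⟩
  {4,6}:  v_{4} + v_{6} = v_{1} + v_{5} ; sig = ⟨2 | 1 1⟩
  {3,4,5}:  v_{3} + v_{4} + v_{5} = 0 ; sig = ⟨3 | 0⟩
  {1,3,5}:  v_{1} + v_{3} + v_{5} = v_{7} ; sig = ⟨3 | 1⟩
  {1,3,6}:  v_{1} + v_{3} + v_{6} = 2·v_{7} ; sig = ⟨3 | 2⟩

so the primitive-relation signature multiset is
[⟨2 | 0⟩, ⟨2 | 1⟩, ⟨2 | 1⟩, ⟨2 | 1⟩, ⟨2 | 1⟩, ⟨2 | 1 1⟩, ⟨3 | 0⟩, ⟨3 | 1⟩, ⟨3 | 2⟩]


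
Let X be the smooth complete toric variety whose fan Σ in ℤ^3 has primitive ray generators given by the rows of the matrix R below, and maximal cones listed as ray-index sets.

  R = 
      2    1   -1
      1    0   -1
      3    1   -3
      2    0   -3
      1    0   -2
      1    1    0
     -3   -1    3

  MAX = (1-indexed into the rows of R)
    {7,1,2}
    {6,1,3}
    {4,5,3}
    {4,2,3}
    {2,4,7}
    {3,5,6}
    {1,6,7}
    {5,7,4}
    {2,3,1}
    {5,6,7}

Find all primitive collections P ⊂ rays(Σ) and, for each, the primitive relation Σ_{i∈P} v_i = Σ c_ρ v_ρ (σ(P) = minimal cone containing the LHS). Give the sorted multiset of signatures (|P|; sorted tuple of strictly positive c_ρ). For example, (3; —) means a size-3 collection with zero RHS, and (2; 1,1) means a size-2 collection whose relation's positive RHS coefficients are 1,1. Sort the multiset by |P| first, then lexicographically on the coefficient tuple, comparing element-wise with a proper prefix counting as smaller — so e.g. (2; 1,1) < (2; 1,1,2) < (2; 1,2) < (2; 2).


Σ has 6 primitive collections:

  • {3,7}:  v_{3} + v_{7} = 0 ; sig = (2; —)
  • {1,5}:  v_{1} + v_{5} = v_{3} ; sig = (2; 1)
  • {2,5}:  v_{2} + v_{5} = v_{4} ; sig = (2; 1)
  • {2,6}:  v_{2} + v_{6} = v_{1} ; sig = (2; 1)
  • {4,6}:  v_{4} + v_{6} = v_{3} ; sig = (2; 1)
  • {1,4}:  v_{1} + v_{4} = v_{2} + v_{3} ; sig = (2; 1,1)

Signatures (|P|; sorted positive RHS coefficients), sorted:
    (2; —)
    (2; 1)
    (2; 1)
    (2; 1)
    (2; 1)
    (2; 1,1)
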